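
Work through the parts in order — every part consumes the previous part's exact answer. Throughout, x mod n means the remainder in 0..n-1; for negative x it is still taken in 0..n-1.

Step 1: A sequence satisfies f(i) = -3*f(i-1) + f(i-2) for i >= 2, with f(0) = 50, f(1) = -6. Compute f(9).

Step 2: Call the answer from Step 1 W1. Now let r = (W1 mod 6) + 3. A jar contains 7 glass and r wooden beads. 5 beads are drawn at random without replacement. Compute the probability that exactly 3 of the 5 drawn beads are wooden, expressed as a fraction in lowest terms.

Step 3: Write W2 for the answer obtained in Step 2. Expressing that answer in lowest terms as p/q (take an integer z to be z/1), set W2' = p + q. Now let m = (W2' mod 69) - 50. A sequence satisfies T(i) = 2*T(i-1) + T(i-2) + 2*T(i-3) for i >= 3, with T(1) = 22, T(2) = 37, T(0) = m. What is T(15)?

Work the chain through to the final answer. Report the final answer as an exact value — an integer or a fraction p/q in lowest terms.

Step 1: f(2) = -3*(-6) + 1*(50) = 68; iterating: f(2)=68, f(3)=-210, f(4)=698, f(5)=-2304, f(6)=7610, f(7)=-25134, f(8)=83012, f(9)=-274170; answer -274170
Step 2: W1 = -274170; r = 3; total draws C(10,5) = 252; favorable C(3,3)*C(7,2) = 21; P = 1/12; answer 1/12
Step 3: W2 = 1/12; threaded value p + q = 13; m = -37; T(3) = 2*(37) + 1*(22) + 2*(-37) = 22; iterating: T(3)=22, T(4)=125, T(5)=346, T(6)=861, T(7)=2318, T(8)=6189, T(9)=16418, T(10)=43661, T(11)=116118, T(12)=308733, T(13)=820906, T(14)=2182781, T(15)=5803934; answer 5803934

5803934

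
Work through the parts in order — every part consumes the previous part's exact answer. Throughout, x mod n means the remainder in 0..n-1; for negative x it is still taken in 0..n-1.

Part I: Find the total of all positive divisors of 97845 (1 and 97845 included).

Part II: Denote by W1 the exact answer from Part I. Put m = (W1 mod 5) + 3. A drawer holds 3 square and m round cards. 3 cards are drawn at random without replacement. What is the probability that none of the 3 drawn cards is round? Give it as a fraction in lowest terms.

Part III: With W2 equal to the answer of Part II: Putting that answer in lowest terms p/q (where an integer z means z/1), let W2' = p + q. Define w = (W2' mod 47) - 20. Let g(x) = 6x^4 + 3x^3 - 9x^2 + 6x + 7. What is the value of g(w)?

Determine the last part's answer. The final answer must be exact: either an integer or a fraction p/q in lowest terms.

Part I: 97845 = 3 * 5 * 11 * 593; sigma = (1 + 3) * (1 + 5) * (1 + 11) * (1 + 593) = 4 * 6 * 12 * 594 = 171072; answer 171072
Part II: W1 = 171072; m = 5; total draws C(8,3) = 56; favorable C(3,3) = 1; P = 1/56; answer 1/56
Part III: W2 = 1/56; threaded value p + q = 57; w = -10; 6*(-10)^4 + 3*(-10)^3 - 9*(-10)^2 + 6*(-10)^1 + 7 = (60000) + (-3000) + (-900) + (-60) + (7) = 56047; answer 56047

56047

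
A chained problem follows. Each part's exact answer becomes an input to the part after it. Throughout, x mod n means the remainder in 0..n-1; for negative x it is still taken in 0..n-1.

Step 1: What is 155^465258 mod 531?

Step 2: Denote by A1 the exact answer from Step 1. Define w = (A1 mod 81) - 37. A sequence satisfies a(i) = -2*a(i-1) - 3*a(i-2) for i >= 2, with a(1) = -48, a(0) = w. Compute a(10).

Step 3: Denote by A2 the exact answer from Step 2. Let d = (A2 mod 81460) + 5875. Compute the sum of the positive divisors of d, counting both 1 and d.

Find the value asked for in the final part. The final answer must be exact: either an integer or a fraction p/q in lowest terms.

Step 1: squarings mod 531: 155^1=155, 155^2=130, 155^4=439, 155^8=499, 155^16=493, 155^32=382, 155^64=430, 155^128=112, 155^256=331, 155^512=175, 155^1024=358, 155^2048=193, 155^4096=79, 155^8192=400, 155^16384=169, 155^32768=418, 155^65536=25, 155^131072=94, 155^262144=340; 155^465258 = 155^2 * 155^8 * 155^32 * 155^64 * 155^256 * 155^2048 * 155^4096 * 155^65536 * 155^131072 * 155^262144 = 343 (mod 531); answer 343
Step 2: A1 = 343; w = -18; a(2) = -2*(-48) - 3*(-18) = 150; iterating: a(2)=150, a(3)=-156, a(4)=-138, a(5)=744, a(6)=-1074, a(7)=-84, a(8)=3390, a(9)=-6528, a(10)=2886; answer 2886
Step 3: A2 = 2886; d = 8761; 8761 is prime, so its only divisors are 1 and 8761; sigma = 1 + 8761 = 8762; answer 8762

8762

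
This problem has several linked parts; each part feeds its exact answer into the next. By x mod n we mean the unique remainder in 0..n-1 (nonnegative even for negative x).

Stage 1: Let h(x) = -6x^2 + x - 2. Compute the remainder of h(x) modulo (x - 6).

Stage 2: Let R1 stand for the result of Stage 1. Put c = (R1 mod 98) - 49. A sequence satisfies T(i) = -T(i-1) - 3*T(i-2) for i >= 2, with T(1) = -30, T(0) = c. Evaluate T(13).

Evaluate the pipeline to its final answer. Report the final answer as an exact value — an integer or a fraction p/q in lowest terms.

33810

Stage 1: remainder = value at the root: -6*(6)^2 + 1*(6)^1 - 2 = (-216) + (6) + (-2) = -212; answer -212
Stage 2: R1 = -212; c = 33; T(2) = -1*(-30) - 3*(33) = -69; iterating: T(2)=-69, T(3)=159, T(4)=48, T(5)=-525, T(6)=381, T(7)=1194, T(8)=-2337, T(9)=-1245, T(10)=8256, T(11)=-4521, T(12)=-20247, T(13)=33810; answer 33810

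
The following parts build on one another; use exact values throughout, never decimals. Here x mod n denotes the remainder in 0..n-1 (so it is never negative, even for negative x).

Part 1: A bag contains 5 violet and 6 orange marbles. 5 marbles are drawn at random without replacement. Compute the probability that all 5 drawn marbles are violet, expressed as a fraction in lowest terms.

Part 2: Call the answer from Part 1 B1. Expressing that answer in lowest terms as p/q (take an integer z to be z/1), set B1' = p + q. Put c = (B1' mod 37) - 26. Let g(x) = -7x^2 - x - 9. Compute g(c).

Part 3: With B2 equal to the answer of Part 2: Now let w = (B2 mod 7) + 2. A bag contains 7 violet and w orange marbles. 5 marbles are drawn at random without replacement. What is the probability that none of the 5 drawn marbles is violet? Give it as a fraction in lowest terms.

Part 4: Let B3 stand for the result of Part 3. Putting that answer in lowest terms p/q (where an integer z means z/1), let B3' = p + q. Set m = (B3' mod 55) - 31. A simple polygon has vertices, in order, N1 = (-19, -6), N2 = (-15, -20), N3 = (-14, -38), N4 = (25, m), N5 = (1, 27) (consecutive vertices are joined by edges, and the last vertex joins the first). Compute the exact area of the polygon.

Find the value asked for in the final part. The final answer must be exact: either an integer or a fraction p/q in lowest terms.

Part 1: total draws C(11,5) = 462; favorable C(5,5) = 1; P = 1/462; answer 1/462
Part 2: B1 = 1/462; threaded value p + q = 463; c = -7; -7*(-7)^2 - 1*(-7)^1 - 9 = (-343) + (7) + (-9) = -345; answer -345
Part 3: B2 = -345; w = 7; total draws C(14,5) = 2002; favorable C(7,5) = 21; P = 3/286; answer 3/286
Part 4: B3 = 3/286; threaded value p + q = 289; m = -17; cross terms: (-19*-20 - -15*-6)=290, (-15*-38 - -14*-20)=290, (-14*-17 - 25*-38)=1188, (25*27 - 1*-17)=692, (1*-6 - -19*27)=507; twice the area = |2967| = 2967; area = 2967/2; answer 2967/2

2967/2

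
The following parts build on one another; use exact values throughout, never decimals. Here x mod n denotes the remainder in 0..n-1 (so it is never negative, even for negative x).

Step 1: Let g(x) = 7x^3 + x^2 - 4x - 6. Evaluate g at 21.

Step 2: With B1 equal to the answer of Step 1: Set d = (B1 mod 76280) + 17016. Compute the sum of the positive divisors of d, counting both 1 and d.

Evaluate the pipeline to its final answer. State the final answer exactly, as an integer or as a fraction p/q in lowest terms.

Step 1: 7*(21)^3 + 1*(21)^2 - 4*(21)^1 - 6 = (64827) + (441) + (-84) + (-6) = 65178; answer 65178
Step 2: B1 = 65178; d = 82194; 82194 = 2 * 3 * 7 * 19 * 103; sigma = (1 + 2) * (1 + 3) * (1 + 7) * (1 + 19) * (1 + 103) = 3 * 4 * 8 * 20 * 104 = 199680; answer 199680

199680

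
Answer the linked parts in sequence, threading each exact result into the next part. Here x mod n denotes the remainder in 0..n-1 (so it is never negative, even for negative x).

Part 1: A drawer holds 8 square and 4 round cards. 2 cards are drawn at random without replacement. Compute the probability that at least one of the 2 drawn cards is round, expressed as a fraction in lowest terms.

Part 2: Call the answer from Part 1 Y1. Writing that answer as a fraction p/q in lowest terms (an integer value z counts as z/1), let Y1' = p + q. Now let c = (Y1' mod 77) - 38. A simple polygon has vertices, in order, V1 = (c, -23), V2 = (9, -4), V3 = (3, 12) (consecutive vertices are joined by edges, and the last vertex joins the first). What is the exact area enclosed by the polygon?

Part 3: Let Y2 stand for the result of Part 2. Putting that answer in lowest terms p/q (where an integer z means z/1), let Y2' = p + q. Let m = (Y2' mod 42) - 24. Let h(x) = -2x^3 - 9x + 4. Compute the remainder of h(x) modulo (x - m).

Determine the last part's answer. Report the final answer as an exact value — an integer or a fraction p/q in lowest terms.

490

Part 1: total draws C(12,2) = 66; complement C(8,2) = 28; favorable 66 - 28 = 38; P = 19/33; answer 19/33
Part 2: Y1 = 19/33; threaded value p + q = 52; c = 14; cross terms: (14*-4 - 9*-23)=151, (9*12 - 3*-4)=120, (3*-23 - 14*12)=-237; twice the area = |34| = 34; area = 17; answer 17
Part 3: Y2 = 17; threaded value p + q = 18; m = -6; remainder = value at the root: -2*(-6)^3 - 9*(-6)^1 + 4 = (432) + (54) + (4) = 490; answer 490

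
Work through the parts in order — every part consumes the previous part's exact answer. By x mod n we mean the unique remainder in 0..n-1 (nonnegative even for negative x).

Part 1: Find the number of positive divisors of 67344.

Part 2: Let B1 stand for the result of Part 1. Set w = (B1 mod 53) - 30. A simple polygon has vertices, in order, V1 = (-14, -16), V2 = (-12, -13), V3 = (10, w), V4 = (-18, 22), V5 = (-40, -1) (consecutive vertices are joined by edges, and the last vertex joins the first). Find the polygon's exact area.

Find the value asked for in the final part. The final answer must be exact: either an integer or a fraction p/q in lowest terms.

Part 1: 67344 = 2^4 * 3 * 23 * 61; number of divisors = (4+1) * (1+1) * (1+1) * (1+1) = 40; answer 40
Part 2: B1 = 40; w = 10; cross terms: (-14*-13 - -12*-16)=-10, (-12*10 - 10*-13)=10, (10*22 - -18*10)=400, (-18*-1 - -40*22)=898, (-40*-16 - -14*-1)=626; twice the area = |1924| = 1924; area = 962; answer 962

962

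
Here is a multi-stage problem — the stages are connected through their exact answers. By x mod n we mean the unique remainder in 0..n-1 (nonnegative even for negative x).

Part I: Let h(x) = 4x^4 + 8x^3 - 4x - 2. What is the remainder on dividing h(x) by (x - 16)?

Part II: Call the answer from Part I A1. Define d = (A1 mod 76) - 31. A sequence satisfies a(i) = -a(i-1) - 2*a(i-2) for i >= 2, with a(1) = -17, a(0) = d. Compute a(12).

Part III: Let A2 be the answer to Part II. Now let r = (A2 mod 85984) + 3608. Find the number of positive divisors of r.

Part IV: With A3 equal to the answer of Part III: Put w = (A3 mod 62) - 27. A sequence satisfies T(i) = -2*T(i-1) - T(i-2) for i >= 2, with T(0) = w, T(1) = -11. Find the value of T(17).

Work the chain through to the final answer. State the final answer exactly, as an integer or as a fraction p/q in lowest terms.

Part I: remainder = value at the root: 4*(16)^4 + 8*(16)^3 - 4*(16)^1 - 2 = (262144) + (32768) + (-64) + (-2) = 294846; answer 294846
Part II: A1 = 294846; d = 11; a(2) = -1*(-17) - 2*(11) = -5; iterating: a(2)=-5, a(3)=39, a(4)=-29, a(5)=-49, a(6)=107, a(7)=-9, a(8)=-205, a(9)=223, a(10)=187, a(11)=-633, a(12)=259; answer 259
Part III: A2 = 259; r = 3867; 3867 = 3 * 1289; number of divisors = (1+1) * (1+1) = 4; answer 4
Part IV: A3 = 4; w = -23; T(2) = -2*(-11) - 1*(-23) = 45; iterating: T(2)=45, T(3)=-79, T(4)=113, T(5)=-147, T(6)=181, T(7)=-215, T(8)=249, T(9)=-283, T(10)=317, T(11)=-351, T(12)=385, T(13)=-419, T(14)=453, T(15)=-487, T(16)=521, T(17)=-555; answer -555

-555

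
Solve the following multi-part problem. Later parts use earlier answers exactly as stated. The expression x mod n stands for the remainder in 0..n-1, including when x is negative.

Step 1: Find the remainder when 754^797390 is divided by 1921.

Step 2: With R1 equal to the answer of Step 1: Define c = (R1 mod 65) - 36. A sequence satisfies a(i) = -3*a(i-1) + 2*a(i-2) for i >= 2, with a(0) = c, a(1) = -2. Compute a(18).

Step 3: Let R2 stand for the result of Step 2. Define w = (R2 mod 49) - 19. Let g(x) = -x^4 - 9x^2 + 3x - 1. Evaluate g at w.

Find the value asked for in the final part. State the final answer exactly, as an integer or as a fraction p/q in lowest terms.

-284534

Step 1: squarings mod 1921: 754^1=754, 754^2=1821, 754^4=395, 754^8=424, 754^16=1123, 754^32=953, 754^64=1497, 754^128=1123, 754^256=953, 754^512=1497, 754^1024=1123, 754^2048=953, 754^4096=1497, 754^8192=1123, 754^16384=953, 754^32768=1497, 754^65536=1123, 754^131072=953, 754^262144=1497, 754^524288=1123; 754^797390 = 754^2 * 754^4 * 754^8 * 754^64 * 754^128 * 754^512 * 754^2048 * 754^8192 * 754^262144 * 754^524288 = 1080 (mod 1921); answer 1080
Step 2: R1 = 1080; c = 4; a(2) = -3*(-2) + 2*(4) = 14; iterating: a(2)=14, a(3)=-46, a(4)=166, a(5)=-590, a(6)=2102, a(7)=-7486, a(8)=26662, a(9)=-94958, a(10)=338198, a(11)=-1204510, a(12)=4289926, a(13)=-15278798, a(14)=54416246, a(15)=-193806334, a(16)=690251494, a(17)=-2458367150, a(18)=8755604438; answer 8755604438
Step 3: R2 = 8755604438; w = 23; -1*(23)^4 - 9*(23)^2 + 3*(23)^1 - 1 = (-279841) + (-4761) + (69) + (-1) = -284534; answer -284534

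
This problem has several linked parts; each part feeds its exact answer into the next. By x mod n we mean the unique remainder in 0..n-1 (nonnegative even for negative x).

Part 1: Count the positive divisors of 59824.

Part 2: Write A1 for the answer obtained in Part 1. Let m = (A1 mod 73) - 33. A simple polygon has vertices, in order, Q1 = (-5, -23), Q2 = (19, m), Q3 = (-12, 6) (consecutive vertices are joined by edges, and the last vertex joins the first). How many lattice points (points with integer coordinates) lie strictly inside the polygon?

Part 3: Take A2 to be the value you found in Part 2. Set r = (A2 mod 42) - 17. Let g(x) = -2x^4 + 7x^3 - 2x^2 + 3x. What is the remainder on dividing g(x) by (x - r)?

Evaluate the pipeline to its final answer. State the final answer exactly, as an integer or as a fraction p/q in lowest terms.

Part 1: 59824 = 2^4 * 3739; number of divisors = (4+1) * (1+1) = 10; answer 10
Part 2: A1 = 10; m = -23; cross terms: (-5*-23 - 19*-23)=552, (19*6 - -12*-23)=-162, (-12*-23 - -5*6)=306; twice the area = |696| = 696; area = 348; boundary points = 24 + 1 + 1 = 26; strictly interior points = area - boundary/2 + 1 = 336; answer 336
Part 3: A2 = 336; r = -17; remainder = value at the root: -2*(-17)^4 + 7*(-17)^3 - 2*(-17)^2 + 3*(-17)^1 = (-167042) + (-34391) + (-578) + (-51) = -202062; answer -202062

-202062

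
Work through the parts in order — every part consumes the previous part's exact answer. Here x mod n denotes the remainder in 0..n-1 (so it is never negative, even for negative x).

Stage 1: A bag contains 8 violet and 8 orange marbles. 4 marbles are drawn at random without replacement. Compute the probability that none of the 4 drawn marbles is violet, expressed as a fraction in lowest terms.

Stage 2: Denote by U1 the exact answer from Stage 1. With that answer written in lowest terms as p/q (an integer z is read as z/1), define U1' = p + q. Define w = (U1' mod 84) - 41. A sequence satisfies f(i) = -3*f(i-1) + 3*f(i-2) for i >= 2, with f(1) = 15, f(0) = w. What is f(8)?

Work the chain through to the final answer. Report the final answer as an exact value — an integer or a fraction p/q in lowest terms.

-242919

Stage 1: total draws C(16,4) = 1820; favorable C(8,4) = 70; P = 1/26; answer 1/26
Stage 2: U1 = 1/26; threaded value p + q = 27; w = -14; f(2) = -3*(15) + 3*(-14) = -87; iterating: f(2)=-87, f(3)=306, f(4)=-1179, f(5)=4455, f(6)=-16902, f(7)=64071, f(8)=-242919; answer -242919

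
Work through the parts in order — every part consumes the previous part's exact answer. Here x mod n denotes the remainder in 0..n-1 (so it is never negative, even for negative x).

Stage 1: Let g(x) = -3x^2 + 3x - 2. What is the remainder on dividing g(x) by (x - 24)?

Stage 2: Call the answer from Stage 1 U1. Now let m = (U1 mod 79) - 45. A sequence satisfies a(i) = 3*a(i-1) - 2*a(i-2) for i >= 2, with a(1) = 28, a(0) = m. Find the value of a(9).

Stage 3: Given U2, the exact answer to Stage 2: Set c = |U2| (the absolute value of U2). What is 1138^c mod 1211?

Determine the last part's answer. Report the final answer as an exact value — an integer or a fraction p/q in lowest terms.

1180

Stage 1: remainder = value at the root: -3*(24)^2 + 3*(24)^1 - 2 = (-1728) + (72) + (-2) = -1658; answer -1658
Stage 2: U1 = -1658; m = -44; a(2) = 3*(28) - 2*(-44) = 172; iterating: a(2)=172, a(3)=460, a(4)=1036, a(5)=2188, a(6)=4492, a(7)=9100, a(8)=18316, a(9)=36748; answer 36748
Stage 3: U2 = 36748; c = 36748; squarings mod 1211: 1138^1=1138, 1138^2=485, 1138^4=291, 1138^8=1122, 1138^16=655, 1138^32=331, 1138^64=571, 1138^128=282, 1138^256=809, 1138^512=541, 1138^1024=830, 1138^2048=1052, 1138^4096=1061, 1138^8192=702, 1138^16384=1138, 1138^32768=485; 1138^36748 = 1138^4 * 1138^8 * 1138^128 * 1138^256 * 1138^512 * 1138^1024 * 1138^2048 * 1138^32768 = 1180 (mod 1211); answer 1180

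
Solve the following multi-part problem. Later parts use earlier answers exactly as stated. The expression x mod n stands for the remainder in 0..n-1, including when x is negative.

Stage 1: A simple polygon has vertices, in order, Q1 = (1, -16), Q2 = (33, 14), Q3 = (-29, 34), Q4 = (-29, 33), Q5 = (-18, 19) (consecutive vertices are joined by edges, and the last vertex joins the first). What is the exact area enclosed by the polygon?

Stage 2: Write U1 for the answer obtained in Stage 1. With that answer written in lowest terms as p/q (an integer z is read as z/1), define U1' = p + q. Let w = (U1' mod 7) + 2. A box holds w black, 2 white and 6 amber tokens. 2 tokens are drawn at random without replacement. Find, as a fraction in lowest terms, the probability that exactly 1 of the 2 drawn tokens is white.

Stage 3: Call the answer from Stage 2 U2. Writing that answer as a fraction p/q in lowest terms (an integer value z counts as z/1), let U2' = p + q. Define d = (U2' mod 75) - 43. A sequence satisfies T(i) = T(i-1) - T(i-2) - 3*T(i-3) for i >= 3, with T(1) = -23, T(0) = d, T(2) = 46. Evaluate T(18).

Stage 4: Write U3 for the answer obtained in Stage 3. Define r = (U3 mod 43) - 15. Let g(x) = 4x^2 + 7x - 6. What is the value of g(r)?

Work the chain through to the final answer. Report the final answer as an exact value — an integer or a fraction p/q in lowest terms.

Stage 1: cross terms: (1*14 - 33*-16)=542, (33*34 - -29*14)=1528, (-29*33 - -29*34)=29, (-29*19 - -18*33)=43, (-18*-16 - 1*19)=269; twice the area = |2411| = 2411; area = 2411/2; answer 2411/2
Stage 2: U1 = 2411/2; threaded value p + q = 2413; w = 7; total draws C(15,2) = 105; favorable C(2,1)*C(13,1) = 26; P = 26/105; answer 26/105
Stage 3: U2 = 26/105; threaded value p + q = 131; d = 13; T(3) = 1*(46) - 1*(-23) - 3*(13) = 30; iterating: T(3)=30, T(4)=53, T(5)=-115, T(6)=-258, T(7)=-302, T(8)=301, T(9)=1377, T(10)=1982, T(11)=-298, T(12)=-6411, T(13)=-12059, T(14)=-4754, T(15)=26538, T(16)=67469, T(17)=55193, T(18)=-91890; answer -91890
Stage 4: U3 = -91890; r = -14; 4*(-14)^2 + 7*(-14)^1 - 6 = (784) + (-98) + (-6) = 680; answer 680

680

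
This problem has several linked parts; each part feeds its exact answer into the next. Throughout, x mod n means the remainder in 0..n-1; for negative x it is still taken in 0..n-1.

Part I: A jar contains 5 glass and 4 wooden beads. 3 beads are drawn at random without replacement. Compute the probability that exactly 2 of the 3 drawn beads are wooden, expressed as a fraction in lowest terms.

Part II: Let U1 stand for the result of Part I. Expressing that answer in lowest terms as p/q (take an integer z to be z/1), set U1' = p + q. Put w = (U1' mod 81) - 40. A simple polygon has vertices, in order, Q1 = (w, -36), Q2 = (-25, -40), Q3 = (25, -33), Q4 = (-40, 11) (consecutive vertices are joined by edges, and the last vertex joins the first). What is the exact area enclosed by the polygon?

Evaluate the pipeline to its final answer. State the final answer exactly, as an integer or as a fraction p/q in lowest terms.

2391/2

Part I: total draws C(9,3) = 84; favorable C(4,2)*C(5,1) = 30; P = 5/14; answer 5/14
Part II: U1 = 5/14; threaded value p + q = 19; w = -21; cross terms: (-21*-40 - -25*-36)=-60, (-25*-33 - 25*-40)=1825, (25*11 - -40*-33)=-1045, (-40*-36 - -21*11)=1671; twice the area = |2391| = 2391; area = 2391/2; answer 2391/2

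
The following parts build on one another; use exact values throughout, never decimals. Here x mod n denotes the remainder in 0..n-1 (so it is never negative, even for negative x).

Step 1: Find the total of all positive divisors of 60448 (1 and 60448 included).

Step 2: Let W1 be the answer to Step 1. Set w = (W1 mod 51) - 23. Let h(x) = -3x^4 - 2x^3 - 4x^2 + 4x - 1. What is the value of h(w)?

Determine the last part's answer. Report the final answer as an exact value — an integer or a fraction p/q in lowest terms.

-90702

Step 1: 60448 = 2^5 * 1889; sigma = (1 + 2 + 4 + 8 + 16 + 32) * (1 + 1889) = 63 * 1890 = 119070; answer 119070
Step 2: W1 = 119070; w = 13; -3*(13)^4 - 2*(13)^3 - 4*(13)^2 + 4*(13)^1 - 1 = (-85683) + (-4394) + (-676) + (52) + (-1) = -90702; answer -90702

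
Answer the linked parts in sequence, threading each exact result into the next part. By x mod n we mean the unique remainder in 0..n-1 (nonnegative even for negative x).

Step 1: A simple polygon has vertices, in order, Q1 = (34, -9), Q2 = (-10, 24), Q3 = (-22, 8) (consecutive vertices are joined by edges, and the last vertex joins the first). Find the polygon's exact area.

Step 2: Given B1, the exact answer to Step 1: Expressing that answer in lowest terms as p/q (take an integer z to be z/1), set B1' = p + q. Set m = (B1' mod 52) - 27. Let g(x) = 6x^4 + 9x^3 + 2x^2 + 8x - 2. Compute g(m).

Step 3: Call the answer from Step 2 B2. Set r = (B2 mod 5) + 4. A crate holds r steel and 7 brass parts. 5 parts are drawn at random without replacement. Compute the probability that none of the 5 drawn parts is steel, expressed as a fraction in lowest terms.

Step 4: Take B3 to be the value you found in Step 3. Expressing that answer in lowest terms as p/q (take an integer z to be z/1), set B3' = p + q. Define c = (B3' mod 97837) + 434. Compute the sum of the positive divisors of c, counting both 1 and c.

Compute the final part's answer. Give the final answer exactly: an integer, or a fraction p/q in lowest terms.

Step 1: cross terms: (34*24 - -10*-9)=726, (-10*8 - -22*24)=448, (-22*-9 - 34*8)=-74; twice the area = |1100| = 1100; area = 550; answer 550
Step 2: B1 = 550; threaded value p + q = 551; m = 4; 6*(4)^4 + 9*(4)^3 + 2*(4)^2 + 8*(4)^1 - 2 = (1536) + (576) + (32) + (32) + (-2) = 2174; answer 2174
Step 3: B2 = 2174; r = 8; total draws C(15,5) = 3003; favorable C(7,5) = 21; P = 1/143; answer 1/143
Step 4: B3 = 1/143; threaded value p + q = 144; c = 578; 578 = 2 * 17^2; sigma = (1 + 2) * (1 + 17 + 289) = 3 * 307 = 921; answer 921

921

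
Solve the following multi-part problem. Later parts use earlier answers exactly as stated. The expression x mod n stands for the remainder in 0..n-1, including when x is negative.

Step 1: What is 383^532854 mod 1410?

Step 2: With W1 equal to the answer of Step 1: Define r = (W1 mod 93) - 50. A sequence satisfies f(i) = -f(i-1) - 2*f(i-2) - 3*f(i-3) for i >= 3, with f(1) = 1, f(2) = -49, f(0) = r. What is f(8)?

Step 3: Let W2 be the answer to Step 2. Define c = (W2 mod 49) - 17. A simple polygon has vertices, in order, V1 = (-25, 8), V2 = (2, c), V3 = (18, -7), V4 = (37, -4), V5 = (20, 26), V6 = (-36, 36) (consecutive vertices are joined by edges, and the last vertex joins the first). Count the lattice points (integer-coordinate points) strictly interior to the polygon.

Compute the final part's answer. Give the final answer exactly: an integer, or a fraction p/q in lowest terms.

1621

Step 1: squarings mod 1410: 383^1=383, 383^2=49, 383^4=991, 383^8=721, 383^16=961, 383^32=1381, 383^64=841, 383^128=871, 383^256=61, 383^512=901, 383^1024=1051, 383^2048=571, 383^4096=331, 383^8192=991, 383^16384=721, 383^32768=961, 383^65536=1381, 383^131072=841, 383^262144=871, 383^524288=61; 383^532854 = 383^2 * 383^4 * 383^16 * 383^32 * 383^64 * 383^256 * 383^8192 * 383^524288 = 589 (mod 1410); answer 589
Step 2: W1 = 589; r = -19; f(3) = -1*(-49) - 2*(1) - 3*(-19) = 104; iterating: f(3)=104, f(4)=-9, f(5)=-52, f(6)=-242, f(7)=373, f(8)=267; answer 267
Step 3: W2 = 267; c = 5; cross terms: (-25*5 - 2*8)=-141, (2*-7 - 18*5)=-104, (18*-4 - 37*-7)=187, (37*26 - 20*-4)=1042, (20*36 - -36*26)=1656, (-36*8 - -25*36)=612; twice the area = |3252| = 3252; area = 1626; boundary points = 3 + 4 + 1 + 1 + 2 + 1 = 12; strictly interior points = area - boundary/2 + 1 = 1621; answer 1621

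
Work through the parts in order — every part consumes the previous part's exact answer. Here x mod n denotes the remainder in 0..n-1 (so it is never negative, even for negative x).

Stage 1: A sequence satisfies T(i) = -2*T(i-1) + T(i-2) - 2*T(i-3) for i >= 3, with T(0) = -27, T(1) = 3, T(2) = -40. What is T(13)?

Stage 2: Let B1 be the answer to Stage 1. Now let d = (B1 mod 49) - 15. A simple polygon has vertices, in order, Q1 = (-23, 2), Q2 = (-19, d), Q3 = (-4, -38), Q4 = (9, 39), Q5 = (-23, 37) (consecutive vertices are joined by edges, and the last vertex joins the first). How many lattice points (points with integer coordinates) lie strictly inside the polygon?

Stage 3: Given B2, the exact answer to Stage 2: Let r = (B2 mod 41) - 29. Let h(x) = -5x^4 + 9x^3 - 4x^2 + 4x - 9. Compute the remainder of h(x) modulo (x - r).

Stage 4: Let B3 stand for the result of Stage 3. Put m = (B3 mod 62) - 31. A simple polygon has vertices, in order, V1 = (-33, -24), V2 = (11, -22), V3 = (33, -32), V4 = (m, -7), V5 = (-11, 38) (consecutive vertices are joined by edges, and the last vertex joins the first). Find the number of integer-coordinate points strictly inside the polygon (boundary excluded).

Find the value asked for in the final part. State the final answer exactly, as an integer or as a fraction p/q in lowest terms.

722

Stage 1: T(3) = -2*(-40) + 1*(3) - 2*(-27) = 137; iterating: T(3)=137, T(4)=-320, T(5)=857, T(6)=-2308, T(7)=6113, T(8)=-16248, T(9)=43225, T(10)=-114924, T(11)=305569, T(12)=-812512, T(13)=2160441; answer 2160441
Stage 2: B1 = 2160441; d = 16; cross terms: (-23*16 - -19*2)=-330, (-19*-38 - -4*16)=786, (-4*39 - 9*-38)=186, (9*37 - -23*39)=1230, (-23*2 - -23*37)=805; twice the area = |2677| = 2677; area = 2677/2; boundary points = 2 + 3 + 1 + 2 + 35 = 43; strictly interior points = area - boundary/2 + 1 = 1318; answer 1318
Stage 3: B2 = 1318; r = -23; remainder = value at the root: -5*(-23)^4 + 9*(-23)^3 - 4*(-23)^2 + 4*(-23)^1 - 9 = (-1399205) + (-109503) + (-2116) + (-92) + (-9) = -1510925; answer -1510925
Stage 4: B3 = -1510925; m = -16; cross terms: (-33*-22 - 11*-24)=990, (11*-32 - 33*-22)=374, (33*-7 - -16*-32)=-743, (-16*38 - -11*-7)=-685, (-11*-24 - -33*38)=1518; twice the area = |1454| = 1454; area = 727; boundary points = 2 + 2 + 1 + 5 + 2 = 12; strictly interior points = area - boundary/2 + 1 = 722; answer 722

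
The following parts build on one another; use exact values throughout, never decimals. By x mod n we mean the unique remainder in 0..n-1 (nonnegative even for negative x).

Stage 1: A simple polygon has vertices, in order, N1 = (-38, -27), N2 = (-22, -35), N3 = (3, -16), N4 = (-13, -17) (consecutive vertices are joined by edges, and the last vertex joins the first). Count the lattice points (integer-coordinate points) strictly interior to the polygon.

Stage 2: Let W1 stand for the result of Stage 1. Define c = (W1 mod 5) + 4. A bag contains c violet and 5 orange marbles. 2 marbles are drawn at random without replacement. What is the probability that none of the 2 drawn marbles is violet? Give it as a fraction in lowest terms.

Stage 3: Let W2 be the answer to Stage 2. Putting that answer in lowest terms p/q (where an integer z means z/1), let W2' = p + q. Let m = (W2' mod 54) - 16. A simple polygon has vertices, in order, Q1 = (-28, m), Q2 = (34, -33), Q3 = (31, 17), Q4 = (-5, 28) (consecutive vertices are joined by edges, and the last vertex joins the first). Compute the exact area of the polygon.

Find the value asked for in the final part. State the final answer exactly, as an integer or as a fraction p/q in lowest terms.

1702

Stage 1: cross terms: (-38*-35 - -22*-27)=736, (-22*-16 - 3*-35)=457, (3*-17 - -13*-16)=-259, (-13*-27 - -38*-17)=-295; twice the area = |639| = 639; area = 639/2; boundary points = 8 + 1 + 1 + 5 = 15; strictly interior points = area - boundary/2 + 1 = 313; answer 313
Stage 2: W1 = 313; c = 7; total draws C(12,2) = 66; favorable C(5,2) = 10; P = 5/33; answer 5/33
Stage 3: W2 = 5/33; threaded value p + q = 38; m = 22; cross terms: (-28*-33 - 34*22)=176, (34*17 - 31*-33)=1601, (31*28 - -5*17)=953, (-5*22 - -28*28)=674; twice the area = |3404| = 3404; area = 1702; answer 1702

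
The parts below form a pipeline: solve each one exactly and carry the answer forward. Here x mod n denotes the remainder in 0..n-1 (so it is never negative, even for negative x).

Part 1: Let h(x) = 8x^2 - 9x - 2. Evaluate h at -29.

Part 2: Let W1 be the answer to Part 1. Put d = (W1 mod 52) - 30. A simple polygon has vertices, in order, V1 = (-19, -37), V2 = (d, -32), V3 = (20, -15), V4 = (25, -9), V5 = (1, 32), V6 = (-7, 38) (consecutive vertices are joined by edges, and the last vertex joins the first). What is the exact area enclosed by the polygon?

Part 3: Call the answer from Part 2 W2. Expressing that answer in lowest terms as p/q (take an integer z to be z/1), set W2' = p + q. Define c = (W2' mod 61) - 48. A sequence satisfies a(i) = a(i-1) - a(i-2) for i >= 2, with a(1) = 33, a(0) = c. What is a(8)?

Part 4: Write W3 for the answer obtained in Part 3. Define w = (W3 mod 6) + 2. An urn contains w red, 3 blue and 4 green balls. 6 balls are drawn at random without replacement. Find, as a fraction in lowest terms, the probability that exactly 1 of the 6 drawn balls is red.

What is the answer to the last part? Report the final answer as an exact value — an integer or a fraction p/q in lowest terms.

7/143

Part 1: 8*(-29)^2 - 9*(-29)^1 - 2 = (6728) + (261) + (-2) = 6987; answer 6987
Part 2: W1 = 6987; d = -11; cross terms: (-19*-32 - -11*-37)=201, (-11*-15 - 20*-32)=805, (20*-9 - 25*-15)=195, (25*32 - 1*-9)=809, (1*38 - -7*32)=262, (-7*-37 - -19*38)=981; twice the area = |3253| = 3253; area = 3253/2; answer 3253/2
Part 3: W2 = 3253/2; threaded value p + q = 3255; c = -26; a(2) = 1*(33) - 1*(-26) = 59; iterating: a(2)=59, a(3)=26, a(4)=-33, a(5)=-59, a(6)=-26, a(7)=33, a(8)=59; answer 59
Part 4: W3 = 59; w = 7; total draws C(14,6) = 3003; favorable C(7,1)*C(7,5) = 147; P = 7/143; answer 7/143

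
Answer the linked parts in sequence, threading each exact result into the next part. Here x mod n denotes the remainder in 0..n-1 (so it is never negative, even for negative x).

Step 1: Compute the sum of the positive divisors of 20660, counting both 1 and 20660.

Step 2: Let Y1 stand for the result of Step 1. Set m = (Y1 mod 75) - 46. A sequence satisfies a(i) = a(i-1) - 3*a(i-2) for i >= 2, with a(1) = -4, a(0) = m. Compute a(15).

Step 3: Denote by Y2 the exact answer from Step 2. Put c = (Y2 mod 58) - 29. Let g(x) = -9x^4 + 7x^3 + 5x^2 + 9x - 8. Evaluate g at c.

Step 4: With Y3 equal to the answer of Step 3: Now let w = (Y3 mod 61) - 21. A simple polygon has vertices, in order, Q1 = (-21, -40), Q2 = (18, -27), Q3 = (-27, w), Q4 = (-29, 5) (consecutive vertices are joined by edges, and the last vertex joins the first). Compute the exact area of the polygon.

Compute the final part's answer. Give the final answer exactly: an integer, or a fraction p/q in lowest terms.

2769/2

Step 1: 20660 = 2^2 * 5 * 1033; sigma = (1 + 2 + 4) * (1 + 5) * (1 + 1033) = 7 * 6 * 1034 = 43428; answer 43428
Step 2: Y1 = 43428; m = -43; a(2) = 1*(-4) - 3*(-43) = 125; iterating: a(2)=125, a(3)=137, a(4)=-238, a(5)=-649, a(6)=65, a(7)=2012, a(8)=1817, a(9)=-4219, a(10)=-9670, a(11)=2987, a(12)=31997, a(13)=23036, a(14)=-72955, a(15)=-142063; answer -142063
Step 3: Y2 = -142063; c = 8; -9*(8)^4 + 7*(8)^3 + 5*(8)^2 + 9*(8)^1 - 8 = (-36864) + (3584) + (320) + (72) + (-8) = -32896; answer -32896
Step 4: Y3 = -32896; w = 23; cross terms: (-21*-27 - 18*-40)=1287, (18*23 - -27*-27)=-315, (-27*5 - -29*23)=532, (-29*-40 - -21*5)=1265; twice the area = |2769| = 2769; area = 2769/2; answer 2769/2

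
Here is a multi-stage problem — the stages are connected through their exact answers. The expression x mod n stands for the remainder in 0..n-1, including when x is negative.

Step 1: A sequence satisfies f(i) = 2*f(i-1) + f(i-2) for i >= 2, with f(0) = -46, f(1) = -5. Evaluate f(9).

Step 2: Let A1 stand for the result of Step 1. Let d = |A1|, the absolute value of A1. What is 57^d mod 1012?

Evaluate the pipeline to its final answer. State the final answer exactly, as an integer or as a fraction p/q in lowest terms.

481

Step 1: f(2) = 2*(-5) + 1*(-46) = -56; iterating: f(2)=-56, f(3)=-117, f(4)=-290, f(5)=-697, f(6)=-1684, f(7)=-4065, f(8)=-9814, f(9)=-23693; answer -23693
Step 2: A1 = -23693; d = 23693; squarings mod 1012: 57^1=57, 57^2=213, 57^4=841, 57^8=905, 57^16=317, 57^32=301, 57^64=533, 57^128=729, 57^256=141, 57^512=653, 57^1024=357, 57^2048=949, 57^4096=933, 57^8192=169, 57^16384=225; 57^23693 = 57^1 * 57^4 * 57^8 * 57^128 * 57^1024 * 57^2048 * 57^4096 * 57^16384 = 481 (mod 1012); answer 481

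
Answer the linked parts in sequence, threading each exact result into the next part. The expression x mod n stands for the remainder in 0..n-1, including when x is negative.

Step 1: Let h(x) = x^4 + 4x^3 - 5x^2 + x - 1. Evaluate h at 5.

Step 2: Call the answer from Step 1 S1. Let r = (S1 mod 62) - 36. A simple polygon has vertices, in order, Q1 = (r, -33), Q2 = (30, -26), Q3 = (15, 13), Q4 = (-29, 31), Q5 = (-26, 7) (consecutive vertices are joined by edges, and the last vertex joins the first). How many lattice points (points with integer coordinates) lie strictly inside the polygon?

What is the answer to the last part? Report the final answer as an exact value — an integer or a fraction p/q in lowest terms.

Step 1: 1*(5)^4 + 4*(5)^3 - 5*(5)^2 + 1*(5)^1 - 1 = (625) + (500) + (-125) + (5) + (-1) = 1004; answer 1004
Step 2: S1 = 1004; r = -24; cross terms: (-24*-26 - 30*-33)=1614, (30*13 - 15*-26)=780, (15*31 - -29*13)=842, (-29*7 - -26*31)=603, (-26*-33 - -24*7)=1026; twice the area = |4865| = 4865; area = 4865/2; boundary points = 1 + 3 + 2 + 3 + 2 = 11; strictly interior points = area - boundary/2 + 1 = 2428; answer 2428

2428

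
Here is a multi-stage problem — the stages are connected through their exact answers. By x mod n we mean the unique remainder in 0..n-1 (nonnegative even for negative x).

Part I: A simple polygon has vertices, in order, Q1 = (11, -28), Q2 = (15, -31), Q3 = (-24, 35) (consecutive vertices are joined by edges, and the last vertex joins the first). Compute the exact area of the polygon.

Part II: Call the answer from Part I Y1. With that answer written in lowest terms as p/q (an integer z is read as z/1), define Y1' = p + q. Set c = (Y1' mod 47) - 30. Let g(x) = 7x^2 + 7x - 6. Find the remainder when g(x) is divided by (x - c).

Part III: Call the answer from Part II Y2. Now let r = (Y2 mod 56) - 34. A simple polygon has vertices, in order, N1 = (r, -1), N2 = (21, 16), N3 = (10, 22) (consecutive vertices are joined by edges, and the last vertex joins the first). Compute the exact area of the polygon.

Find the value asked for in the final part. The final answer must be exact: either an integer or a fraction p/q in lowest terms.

301/2

Part I: cross terms: (11*-31 - 15*-28)=79, (15*35 - -24*-31)=-219, (-24*-28 - 11*35)=287; twice the area = |147| = 147; area = 147/2; answer 147/2
Part II: Y1 = 147/2; threaded value p + q = 149; c = -22; remainder = value at the root: 7*(-22)^2 + 7*(-22)^1 - 6 = (3388) + (-154) + (-6) = 3228; answer 3228
Part III: Y2 = 3228; r = 2; cross terms: (2*16 - 21*-1)=53, (21*22 - 10*16)=302, (10*-1 - 2*22)=-54; twice the area = |301| = 301; area = 301/2; answer 301/2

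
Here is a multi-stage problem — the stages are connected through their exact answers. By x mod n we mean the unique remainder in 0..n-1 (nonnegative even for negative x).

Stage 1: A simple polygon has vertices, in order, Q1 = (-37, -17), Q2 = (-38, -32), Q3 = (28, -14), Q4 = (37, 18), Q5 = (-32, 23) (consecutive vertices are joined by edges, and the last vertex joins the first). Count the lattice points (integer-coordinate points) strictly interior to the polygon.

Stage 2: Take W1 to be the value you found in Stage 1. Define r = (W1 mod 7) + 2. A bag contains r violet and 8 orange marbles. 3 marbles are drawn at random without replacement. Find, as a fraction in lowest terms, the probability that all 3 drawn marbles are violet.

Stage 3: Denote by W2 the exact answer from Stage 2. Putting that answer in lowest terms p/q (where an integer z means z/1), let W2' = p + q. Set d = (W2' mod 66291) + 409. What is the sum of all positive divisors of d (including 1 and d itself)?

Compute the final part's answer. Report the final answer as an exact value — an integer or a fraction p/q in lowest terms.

Stage 1: cross terms: (-37*-32 - -38*-17)=538, (-38*-14 - 28*-32)=1428, (28*18 - 37*-14)=1022, (37*23 - -32*18)=1427, (-32*-17 - -37*23)=1395; twice the area = |5810| = 5810; area = 2905; boundary points = 1 + 6 + 1 + 1 + 5 = 14; strictly interior points = area - boundary/2 + 1 = 2899; answer 2899
Stage 2: W1 = 2899; r = 3; total draws C(11,3) = 165; favorable C(3,3) = 1; P = 1/165; answer 1/165
Stage 3: W2 = 1/165; threaded value p + q = 166; d = 575; 575 = 5^2 * 23; sigma = (1 + 5 + 25) * (1 + 23) = 31 * 24 = 744; answer 744

744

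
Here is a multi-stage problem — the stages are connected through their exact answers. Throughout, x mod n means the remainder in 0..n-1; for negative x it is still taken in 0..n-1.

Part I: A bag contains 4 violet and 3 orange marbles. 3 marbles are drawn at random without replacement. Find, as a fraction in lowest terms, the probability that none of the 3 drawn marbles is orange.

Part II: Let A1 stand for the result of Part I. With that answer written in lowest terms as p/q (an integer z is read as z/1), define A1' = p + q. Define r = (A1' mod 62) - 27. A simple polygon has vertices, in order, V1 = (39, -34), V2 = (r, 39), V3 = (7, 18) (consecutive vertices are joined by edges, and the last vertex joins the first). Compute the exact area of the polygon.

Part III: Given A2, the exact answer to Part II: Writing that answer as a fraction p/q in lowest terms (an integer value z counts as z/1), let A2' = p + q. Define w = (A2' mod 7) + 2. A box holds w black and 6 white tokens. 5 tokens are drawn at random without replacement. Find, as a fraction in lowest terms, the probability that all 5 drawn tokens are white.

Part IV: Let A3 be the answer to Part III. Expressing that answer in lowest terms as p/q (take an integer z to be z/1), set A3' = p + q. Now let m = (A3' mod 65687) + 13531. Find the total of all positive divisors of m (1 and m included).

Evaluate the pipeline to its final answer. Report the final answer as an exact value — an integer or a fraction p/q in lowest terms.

Part I: total draws C(7,3) = 35; favorable C(4,3) = 4; P = 4/35; answer 4/35
Part II: A1 = 4/35; threaded value p + q = 39; r = 12; cross terms: (39*39 - 12*-34)=1929, (12*18 - 7*39)=-57, (7*-34 - 39*18)=-940; twice the area = |932| = 932; area = 466; answer 466
Part III: A2 = 466; threaded value p + q = 467; w = 7; total draws C(13,5) = 1287; favorable C(6,5) = 6; P = 2/429; answer 2/429
Part IV: A3 = 2/429; threaded value p + q = 431; m = 13962; 13962 = 2 * 3 * 13 * 179; sigma = (1 + 2) * (1 + 3) * (1 + 13) * (1 + 179) = 3 * 4 * 14 * 180 = 30240; answer 30240

30240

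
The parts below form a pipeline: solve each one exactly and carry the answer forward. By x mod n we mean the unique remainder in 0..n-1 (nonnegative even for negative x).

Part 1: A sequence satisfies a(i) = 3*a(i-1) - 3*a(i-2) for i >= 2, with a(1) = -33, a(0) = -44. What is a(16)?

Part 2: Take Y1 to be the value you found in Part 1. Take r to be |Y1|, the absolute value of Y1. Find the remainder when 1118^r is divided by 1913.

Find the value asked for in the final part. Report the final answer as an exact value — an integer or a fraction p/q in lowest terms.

Part 1: a(2) = 3*(-33) - 3*(-44) = 33; iterating: a(2)=33, a(3)=198, a(4)=495, a(5)=891, a(6)=1188, a(7)=891, a(8)=-891, a(9)=-5346, a(10)=-13365, a(11)=-24057, a(12)=-32076, a(13)=-24057, a(14)=24057, a(15)=144342, a(16)=360855; answer 360855
Part 2: Y1 = 360855; r = 360855; squarings mod 1913: 1118^1=1118, 1118^2=735, 1118^4=759, 1118^8=268, 1118^16=1043, 1118^32=1265, 1118^64=957, 1118^128=1435, 1118^256=837, 1118^512=411, 1118^1024=577, 1118^2048=67, 1118^4096=663, 1118^8192=1492, 1118^16384=1245, 1118^32768=495, 1118^65536=161, 1118^131072=1052, 1118^262144=990; 1118^360855 = 1118^1 * 1118^2 * 1118^4 * 1118^16 * 1118^128 * 1118^256 * 1118^32768 * 1118^65536 * 1118^262144 = 582 (mod 1913); answer 582

582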